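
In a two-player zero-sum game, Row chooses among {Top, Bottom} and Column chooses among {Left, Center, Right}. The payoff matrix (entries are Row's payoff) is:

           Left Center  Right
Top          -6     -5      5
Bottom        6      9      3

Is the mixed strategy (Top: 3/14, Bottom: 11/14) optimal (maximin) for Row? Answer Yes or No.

Yes

Against Left this mix gives (3/14)·(-6) + (11/14)·6 = 24/7.
Against Center this mix gives (3/14)·(-5) + (11/14)·9 = 6.
Against Right this mix gives (3/14)·5 + (11/14)·3 = 24/7.
All of Column's active replies (Left, Right) yield 24/7, and no column does worse for Row. The mix makes Column indifferent and guarantees 24/7, so it is optimal.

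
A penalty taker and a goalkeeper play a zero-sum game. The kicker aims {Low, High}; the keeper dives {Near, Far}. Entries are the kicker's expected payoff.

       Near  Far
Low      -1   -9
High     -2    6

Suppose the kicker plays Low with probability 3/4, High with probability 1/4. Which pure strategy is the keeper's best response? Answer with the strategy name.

Far

If the keeper plays Near, the kicker's expected payoff is (3/4)·(-1) + (1/4)·(-2) = -5/4.
If the keeper plays Far, the kicker's expected payoff is (3/4)·(-9) + (1/4)·6 = -21/4.
The keeper minimizes the kicker's payoff; the smallest is -21/4, so the best response is Far.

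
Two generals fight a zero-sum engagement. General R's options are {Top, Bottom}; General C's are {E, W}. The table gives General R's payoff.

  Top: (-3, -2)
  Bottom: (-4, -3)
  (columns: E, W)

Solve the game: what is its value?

Row minima: Top → -3, Bottom → -4; maximin = -3.
Column maxima: E → -3, W → -2; minimax = -3.
Since maximin = minimax = -3, there is a saddle point and the value is -3.

-3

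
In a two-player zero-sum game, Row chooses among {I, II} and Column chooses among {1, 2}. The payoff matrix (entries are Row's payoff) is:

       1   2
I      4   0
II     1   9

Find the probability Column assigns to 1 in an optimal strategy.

Row minima: I → 0, II → 1; maximin = 1.
Column maxima: 1 → 4, 2 → 9; minimax = 4.
1 ≠ 4, so there is no saddle point; optimal play is mixed.
Let Row play I with probability p. Expected payoff against 1: 4p + 1(1−p) = 3p + 1; against 2: 0p + 9(1−p) = −9p + 9.
Setting these equal: 3p + 1 = −9p + 9 ⇒ 12p = 8 ⇒ p = 2/3, and the value is (3)·(2/3) + 1 = 3.
For Column: with q = P(1), equating I's and II's payoffs gives 4q = −8q + 9 ⇒ q = 3/4.

3/4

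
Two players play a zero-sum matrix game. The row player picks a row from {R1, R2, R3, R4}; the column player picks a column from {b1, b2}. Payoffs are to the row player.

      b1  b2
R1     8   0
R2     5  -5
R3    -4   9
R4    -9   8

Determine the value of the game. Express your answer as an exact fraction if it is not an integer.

Row minima: R1 → 0, R2 → -5, R3 → -4, R4 → -9; maximin = 0.
Column maxima: b1 → 8, b2 → 9; minimax = 8.
0 ≠ 8, so there is no saddle point; optimal play is mixed.
R2 is strictly dominated by R1, so the row player never plays it.
R4 is strictly dominated by R3, so the row player never plays it.
On the remaining 2×2 (R1, R3 vs b1, b2):
Let the row player play R1 with probability p. Expected payoff against b1: 8p + (-4)(1−p) = 12p − 4; against b2: 0p + 9(1−p) = −9p + 9.
Setting these equal: 12p − 4 = −9p + 9 ⇒ 21p = 13 ⇒ p = 13/21, and the value is (12)·(13/21) − 4 = 24/7.
For the column player: with q = P(b1), equating R1's and R3's payoffs gives 8q = −13q + 9 ⇒ q = 3/7.

24/7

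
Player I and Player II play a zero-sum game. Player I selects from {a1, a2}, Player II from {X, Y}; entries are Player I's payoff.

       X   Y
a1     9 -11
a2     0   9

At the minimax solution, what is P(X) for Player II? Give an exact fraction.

Row minima: a1 → -11, a2 → 0; maximin = 0.
Column maxima: X → 9, Y → 9; minimax = 9.
0 ≠ 9, so there is no saddle point; optimal play is mixed.
Let Player I play a1 with probability p. Expected payoff against X: 9p + 0(1−p) = 9p; against Y: (-11)p + 9(1−p) = −20p + 9.
Setting these equal: 9p = −20p + 9 ⇒ 29p = 9 ⇒ p = 9/29, and the value is (9)·(9/29) = 81/29.
For Player II: with q = P(X), equating a1's and a2's payoffs gives 20q − 11 = −9q + 9 ⇒ q = 20/29.

20/29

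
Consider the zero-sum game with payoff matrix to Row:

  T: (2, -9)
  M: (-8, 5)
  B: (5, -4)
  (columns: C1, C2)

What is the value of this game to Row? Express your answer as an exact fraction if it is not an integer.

Row minima: T → -9, M → -8, B → -4; maximin = -4.
Column maxima: C1 → 5, C2 → 5; minimax = 5.
-4 ≠ 5, so there is no saddle point; optimal play is mixed.
T is strictly dominated by B, so Row never plays it.
On the remaining 2×2 (M, B vs C1, C2):
Let Row play M with probability p. Expected payoff against C1: (-8)p + 5(1−p) = −13p + 5; against C2: 5p + (-4)(1−p) = 9p − 4.
Setting these equal: −13p + 5 = 9p − 4 ⇒ −22p = -9 ⇒ p = 9/22, and the value is (-13)·(9/22) + 5 = -7/22.
For Column: with q = P(C1), equating M's and B's payoffs gives −13q + 5 = 9q − 4 ⇒ q = 9/22.

-7/22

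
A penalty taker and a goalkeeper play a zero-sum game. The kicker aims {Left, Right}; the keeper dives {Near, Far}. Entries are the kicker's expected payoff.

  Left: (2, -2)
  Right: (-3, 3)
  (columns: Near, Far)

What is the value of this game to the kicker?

Row minima: Left → -2, Right → -3; maximin = -2.
Column maxima: Near → 2, Far → 3; minimax = 2.
-2 ≠ 2, so there is no saddle point; optimal play is mixed.
Let the kicker play Left with probability p. Expected payoff against Near: 2p + (-3)(1−p) = 5p − 3; against Far: (-2)p + 3(1−p) = −5p + 3.
Setting these equal: 5p − 3 = −5p + 3 ⇒ 10p = 6 ⇒ p = 3/5, and the value is (5)·(3/5) − 3 = 0.
For the keeper: with q = P(Near), equating Left's and Right's payoffs gives 4q − 2 = −6q + 3 ⇒ q = 1/2.

0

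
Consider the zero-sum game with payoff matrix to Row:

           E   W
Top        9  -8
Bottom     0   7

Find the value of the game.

21/8

Row minima: Top → -8, Bottom → 0; maximin = 0.
Column maxima: E → 9, W → 7; minimax = 7.
0 ≠ 7, so there is no saddle point; optimal play is mixed.
Let Row play Top with probability p. Expected payoff against E: 9p + 0(1−p) = 9p; against W: (-8)p + 7(1−p) = −15p + 7.
Setting these equal: 9p = −15p + 7 ⇒ 24p = 7 ⇒ p = 7/24, and the value is (9)·(7/24) = 21/8.
For Column: with q = P(E), equating Top's and Bottom's payoffs gives 17q − 8 = −7q + 7 ⇒ q = 5/8.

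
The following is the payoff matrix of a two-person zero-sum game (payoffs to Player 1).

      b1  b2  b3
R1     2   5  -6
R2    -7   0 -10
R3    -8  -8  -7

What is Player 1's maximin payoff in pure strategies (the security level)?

-6

Row minima: R1 → -6, R2 → -10, R3 → -8.
The best of these is -6.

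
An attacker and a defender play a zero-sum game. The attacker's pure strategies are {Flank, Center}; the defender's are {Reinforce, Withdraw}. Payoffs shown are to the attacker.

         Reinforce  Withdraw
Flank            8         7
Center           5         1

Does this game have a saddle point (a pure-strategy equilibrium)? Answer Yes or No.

Row minima: Flank → 7, Center → 1; maximin = 7.
Column maxima: Reinforce → 8, Withdraw → 7; minimax = 7.
maximin = minimax = 7, so a saddle point exists.

Yes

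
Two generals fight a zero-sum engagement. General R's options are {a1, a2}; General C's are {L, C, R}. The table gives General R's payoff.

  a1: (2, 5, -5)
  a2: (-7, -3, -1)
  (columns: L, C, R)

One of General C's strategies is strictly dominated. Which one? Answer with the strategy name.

C

L holds General R's payoff strictly below C in every row: 2 < 5, -7 < -3.
So C is strictly dominated for General C.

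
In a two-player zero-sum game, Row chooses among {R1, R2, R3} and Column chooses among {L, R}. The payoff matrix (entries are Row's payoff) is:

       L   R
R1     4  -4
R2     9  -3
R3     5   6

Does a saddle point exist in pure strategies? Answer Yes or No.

Row minima: R1 → -4, R2 → -3, R3 → 5; maximin = 5.
Column maxima: L → 9, R → 6; minimax = 6.
5 ≠ 6, so no pure-strategy equilibrium exists.

No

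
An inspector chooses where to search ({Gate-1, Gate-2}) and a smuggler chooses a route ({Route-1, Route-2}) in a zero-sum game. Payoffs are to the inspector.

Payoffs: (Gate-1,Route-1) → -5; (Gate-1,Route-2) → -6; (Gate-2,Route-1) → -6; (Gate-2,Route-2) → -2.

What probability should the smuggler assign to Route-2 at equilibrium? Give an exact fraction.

Row minima: Gate-1 → -6, Gate-2 → -6; maximin = -6.
Column maxima: Route-1 → -5, Route-2 → -2; minimax = -5.
-6 ≠ -5, so there is no saddle point; optimal play is mixed.
Let the inspector play Gate-1 with probability p. Expected payoff against Route-1: (-5)p + (-6)(1−p) = p − 6; against Route-2: (-6)p + (-2)(1−p) = −4p − 2.
Setting these equal: p − 6 = −4p − 2 ⇒ 5p = 4 ⇒ p = 4/5, and the value is (1)·(4/5) − 6 = -26/5.
For the smuggler: with q = P(Route-1), equating Gate-1's and Gate-2's payoffs gives q − 6 = −4q − 2 ⇒ q = 4/5.

1/5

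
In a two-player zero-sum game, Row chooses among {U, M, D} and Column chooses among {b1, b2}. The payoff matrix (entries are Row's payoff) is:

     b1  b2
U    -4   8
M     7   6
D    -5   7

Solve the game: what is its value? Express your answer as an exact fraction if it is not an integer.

80/13

Row minima: U → -4, M → 6, D → -5; maximin = 6.
Column maxima: b1 → 7, b2 → 8; minimax = 7.
6 ≠ 7, so there is no saddle point; optimal play is mixed.
D is strictly dominated by U, so Row never plays it.
On the remaining 2×2 (U, M vs b1, b2):
Let Row play U with probability p. Expected payoff against b1: (-4)p + 7(1−p) = −11p + 7; against b2: 8p + 6(1−p) = 2p + 6.
Setting these equal: −11p + 7 = 2p + 6 ⇒ −13p = -1 ⇒ p = 1/13, and the value is (-11)·(1/13) + 7 = 80/13.
For Column: with q = P(b1), equating U's and M's payoffs gives −12q + 8 = q + 6 ⇒ q = 2/13.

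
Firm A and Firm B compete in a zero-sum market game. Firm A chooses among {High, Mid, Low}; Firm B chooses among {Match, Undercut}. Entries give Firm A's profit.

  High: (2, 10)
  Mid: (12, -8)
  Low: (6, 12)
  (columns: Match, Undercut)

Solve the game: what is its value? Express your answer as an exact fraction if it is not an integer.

96/13

Row minima: High → 2, Mid → -8, Low → 6; maximin = 6.
Column maxima: Match → 12, Undercut → 12; minimax = 12.
6 ≠ 12, so there is no saddle point; optimal play is mixed.
High is strictly dominated by Low, so Firm A never plays it.
On the remaining 2×2 (Mid, Low vs Match, Undercut):
Let Firm A play Mid with probability p. Expected payoff against Match: 12p + 6(1−p) = 6p + 6; against Undercut: (-8)p + 12(1−p) = −20p + 12.
Setting these equal: 6p + 6 = −20p + 12 ⇒ 26p = 6 ⇒ p = 3/13, and the value is (6)·(3/13) + 6 = 96/13.
For Firm B: with q = P(Match), equating Mid's and Low's payoffs gives 20q − 8 = −6q + 12 ⇒ q = 10/13.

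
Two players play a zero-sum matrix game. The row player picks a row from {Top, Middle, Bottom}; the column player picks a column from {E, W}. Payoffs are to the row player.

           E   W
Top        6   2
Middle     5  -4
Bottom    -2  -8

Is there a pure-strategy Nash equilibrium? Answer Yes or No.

Yes

Row minima: Top → 2, Middle → -4, Bottom → -8; maximin = 2.
Column maxima: E → 6, W → 2; minimax = 2.
maximin = minimax = 2, so a saddle point exists.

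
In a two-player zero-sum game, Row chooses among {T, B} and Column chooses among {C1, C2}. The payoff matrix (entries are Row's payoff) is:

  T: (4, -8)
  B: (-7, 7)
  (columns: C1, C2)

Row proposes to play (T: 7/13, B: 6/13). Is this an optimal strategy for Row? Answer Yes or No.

Yes

Against C1 this mix gives (7/13)·4 + (6/13)·(-7) = -14/13.
Against C2 this mix gives (7/13)·(-8) + (6/13)·7 = -14/13.
All of Column's active replies (C1, C2) yield -14/13, and no column does worse for Row. The mix makes Column indifferent and guarantees -14/13, so it is optimal.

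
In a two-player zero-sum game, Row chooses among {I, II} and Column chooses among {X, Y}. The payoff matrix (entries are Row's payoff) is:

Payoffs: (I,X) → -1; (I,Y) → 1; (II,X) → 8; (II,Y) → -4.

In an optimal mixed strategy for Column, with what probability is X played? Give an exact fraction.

Row minima: I → -1, II → -4; maximin = -1.
Column maxima: X → 8, Y → 1; minimax = 1.
-1 ≠ 1, so there is no saddle point; optimal play is mixed.
Let Row play I with probability p. Expected payoff against X: (-1)p + 8(1−p) = −9p + 8; against Y: 1p + (-4)(1−p) = 5p − 4.
Setting these equal: −9p + 8 = 5p − 4 ⇒ −14p = -12 ⇒ p = 6/7, and the value is (-9)·(6/7) + 8 = 2/7.
For Column: with q = P(X), equating I's and II's payoffs gives −2q + 1 = 12q − 4 ⇒ q = 5/14.

5/14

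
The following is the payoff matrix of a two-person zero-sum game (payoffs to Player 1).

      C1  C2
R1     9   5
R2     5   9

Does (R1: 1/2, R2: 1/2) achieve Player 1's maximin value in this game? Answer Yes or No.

Against C1 this mix gives (1/2)·9 + (1/2)·5 = 7.
Against C2 this mix gives (1/2)·5 + (1/2)·9 = 7.
All of Player 2's active replies (C1, C2) yield 7, and no column does worse for Player 1. The mix makes Player 2 indifferent and guarantees 7, so it is optimal.

Yes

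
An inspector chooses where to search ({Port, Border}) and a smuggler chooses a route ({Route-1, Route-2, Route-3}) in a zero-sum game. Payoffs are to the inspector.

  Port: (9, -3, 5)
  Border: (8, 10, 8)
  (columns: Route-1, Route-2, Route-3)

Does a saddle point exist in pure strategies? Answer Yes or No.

Yes

Row minima: Port → -3, Border → 8; maximin = 8.
Column maxima: Route-1 → 9, Route-2 → 10, Route-3 → 8; minimax = 8.
maximin = minimax = 8, so a saddle point exists.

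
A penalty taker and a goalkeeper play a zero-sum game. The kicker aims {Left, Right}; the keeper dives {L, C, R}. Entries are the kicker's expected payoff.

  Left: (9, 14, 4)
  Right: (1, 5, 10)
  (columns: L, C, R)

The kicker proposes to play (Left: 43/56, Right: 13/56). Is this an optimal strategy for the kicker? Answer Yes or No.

Against L this mix gives (43/56)·9 + (13/56)·1 = 50/7.
Against C this mix gives (43/56)·14 + (13/56)·5 = 667/56.
Against R this mix gives (43/56)·4 + (13/56)·10 = 151/28.
The keeper will play R, holding the kicker to 151/28. Shifting weight toward the row that does better against R would raise this floor (the equalizing mix achieves 43/7 against both R and L), so the proposed strategy is not optimal.

No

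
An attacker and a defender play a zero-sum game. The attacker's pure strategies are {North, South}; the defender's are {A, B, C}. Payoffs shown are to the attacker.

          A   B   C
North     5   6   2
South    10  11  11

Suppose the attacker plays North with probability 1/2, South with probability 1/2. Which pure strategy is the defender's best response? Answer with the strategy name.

C

If the defender plays A, the attacker's expected payoff is (1/2)·5 + (1/2)·10 = 15/2.
If the defender plays B, the attacker's expected payoff is (1/2)·6 + (1/2)·11 = 17/2.
If the defender plays C, the attacker's expected payoff is (1/2)·2 + (1/2)·11 = 13/2.
The defender minimizes the attacker's payoff; the smallest is 13/2, so the best response is C.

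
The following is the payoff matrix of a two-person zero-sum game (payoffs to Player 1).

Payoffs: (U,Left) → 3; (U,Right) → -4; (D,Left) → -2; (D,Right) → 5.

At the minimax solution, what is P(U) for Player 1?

1/2

Row minima: U → -4, D → -2; maximin = -2.
Column maxima: Left → 3, Right → 5; minimax = 3.
-2 ≠ 3, so there is no saddle point; optimal play is mixed.
Let Player 1 play U with probability p. Expected payoff against Left: 3p + (-2)(1−p) = 5p − 2; against Right: (-4)p + 5(1−p) = −9p + 5.
Setting these equal: 5p − 2 = −9p + 5 ⇒ 14p = 7 ⇒ p = 1/2, and the value is (5)·(1/2) − 2 = 1/2.
For Player 2: with q = P(Left), equating U's and D's payoffs gives 7q − 4 = −7q + 5 ⇒ q = 9/14.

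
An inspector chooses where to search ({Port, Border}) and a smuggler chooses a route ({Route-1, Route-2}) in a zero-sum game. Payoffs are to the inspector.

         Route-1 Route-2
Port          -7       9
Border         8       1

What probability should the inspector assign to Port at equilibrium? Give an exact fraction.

Row minima: Port → -7, Border → 1; maximin = 1.
Column maxima: Route-1 → 8, Route-2 → 9; minimax = 8.
1 ≠ 8, so there is no saddle point; optimal play is mixed.
Let the inspector play Port with probability p. Expected payoff against Route-1: (-7)p + 8(1−p) = −15p + 8; against Route-2: 9p + 1(1−p) = 8p + 1.
Setting these equal: −15p + 8 = 8p + 1 ⇒ −23p = -7 ⇒ p = 7/23, and the value is (-15)·(7/23) + 8 = 79/23.
For the smuggler: with q = P(Route-1), equating Port's and Border's payoffs gives −16q + 9 = 7q + 1 ⇒ q = 8/23.

7/23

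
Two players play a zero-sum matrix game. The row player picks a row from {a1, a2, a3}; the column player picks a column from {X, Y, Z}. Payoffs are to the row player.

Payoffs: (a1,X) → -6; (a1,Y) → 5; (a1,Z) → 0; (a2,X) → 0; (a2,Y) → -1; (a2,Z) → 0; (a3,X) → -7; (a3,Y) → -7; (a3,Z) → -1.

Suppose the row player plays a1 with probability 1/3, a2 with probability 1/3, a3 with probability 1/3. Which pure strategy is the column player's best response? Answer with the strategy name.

X

If the column player plays X, the row player's expected payoff is (1/3)·(-6) + (1/3)·0 + (1/3)·(-7) = -13/3.
If the column player plays Y, the row player's expected payoff is (1/3)·5 + (1/3)·(-1) + (1/3)·(-7) = -1.
If the column player plays Z, the row player's expected payoff is (1/3)·0 + (1/3)·0 + (1/3)·(-1) = -1/3.
The column player minimizes the row player's payoff; the smallest is -13/3, so the best response is X.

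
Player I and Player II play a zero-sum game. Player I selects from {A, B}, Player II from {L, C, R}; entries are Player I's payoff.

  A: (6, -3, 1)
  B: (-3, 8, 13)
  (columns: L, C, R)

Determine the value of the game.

Row minima: A → -3, B → -3; maximin = -3.
Column maxima: L → 6, C → 8, R → 13; minimax = 6.
-3 ≠ 6, so there is no saddle point; optimal play is mixed.
R is strictly dominated by C (it gives Player I strictly more in every row), so Player II never plays it.
On the remaining 2×2 (A, B vs L, C):
Let Player I play A with probability p. Expected payoff against L: 6p + (-3)(1−p) = 9p − 3; against C: (-3)p + 8(1−p) = −11p + 8.
Setting these equal: 9p − 3 = −11p + 8 ⇒ 20p = 11 ⇒ p = 11/20, and the value is (9)·(11/20) − 3 = 39/20.
For Player II: with q = P(L), equating A's and B's payoffs gives 9q − 3 = −11q + 8 ⇒ q = 11/20.

39/20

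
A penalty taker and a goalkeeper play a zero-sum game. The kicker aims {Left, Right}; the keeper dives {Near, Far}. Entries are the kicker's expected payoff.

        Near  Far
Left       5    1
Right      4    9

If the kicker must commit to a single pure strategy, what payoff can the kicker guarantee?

4

Row minima: Left → 1, Right → 4.
The best of these is 4.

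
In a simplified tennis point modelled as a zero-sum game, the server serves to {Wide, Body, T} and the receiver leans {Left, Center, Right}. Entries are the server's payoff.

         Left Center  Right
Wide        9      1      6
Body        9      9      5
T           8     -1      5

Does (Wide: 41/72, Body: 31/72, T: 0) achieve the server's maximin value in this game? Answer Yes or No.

No

Against Left this mix gives (41/72)·9 + (31/72)·9 = 9.
Against Center this mix gives (41/72)·1 + (31/72)·9 = 40/9.
Against Right this mix gives (41/72)·6 + (31/72)·5 = 401/72.
The receiver will play Center, holding the server to 40/9. Shifting weight toward the row that does better against Center would raise this floor (the equalizing mix achieves 49/9 against both Center and Right), so the proposed strategy is not optimal.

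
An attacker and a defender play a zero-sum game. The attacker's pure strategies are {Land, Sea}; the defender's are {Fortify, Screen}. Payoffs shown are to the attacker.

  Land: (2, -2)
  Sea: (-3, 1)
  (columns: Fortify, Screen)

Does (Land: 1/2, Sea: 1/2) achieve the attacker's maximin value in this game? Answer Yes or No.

Yes

Against Fortify this mix gives (1/2)·2 + (1/2)·(-3) = -1/2.
Against Screen this mix gives (1/2)·(-2) + (1/2)·1 = -1/2.
All of the defender's active replies (Fortify, Screen) yield -1/2, and no column does worse for the attacker. The mix makes the defender indifferent and guarantees -1/2, so it is optimal.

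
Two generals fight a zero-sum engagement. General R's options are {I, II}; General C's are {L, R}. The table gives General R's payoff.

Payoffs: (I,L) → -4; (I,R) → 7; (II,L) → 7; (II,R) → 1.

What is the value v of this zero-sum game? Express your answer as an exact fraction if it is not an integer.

53/17

Row minima: I → -4, II → 1; maximin = 1.
Column maxima: L → 7, R → 7; minimax = 7.
1 ≠ 7, so there is no saddle point; optimal play is mixed.
Let General R play I with probability p. Expected payoff against L: (-4)p + 7(1−p) = −11p + 7; against R: 7p + 1(1−p) = 6p + 1.
Setting these equal: −11p + 7 = 6p + 1 ⇒ −17p = -6 ⇒ p = 6/17, and the value is (-11)·(6/17) + 7 = 53/17.
For General C: with q = P(L), equating I's and II's payoffs gives −11q + 7 = 6q + 1 ⇒ q = 6/17.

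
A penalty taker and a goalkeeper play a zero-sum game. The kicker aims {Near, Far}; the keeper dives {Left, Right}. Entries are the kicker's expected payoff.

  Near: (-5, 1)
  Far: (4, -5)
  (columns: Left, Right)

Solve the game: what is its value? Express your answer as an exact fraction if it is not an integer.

Row minima: Near → -5, Far → -5; maximin = -5.
Column maxima: Left → 4, Right → 1; minimax = 1.
-5 ≠ 1, so there is no saddle point; optimal play is mixed.
Let the kicker play Near with probability p. Expected payoff against Left: (-5)p + 4(1−p) = −9p + 4; against Right: 1p + (-5)(1−p) = 6p − 5.
Setting these equal: −9p + 4 = 6p − 5 ⇒ −15p = -9 ⇒ p = 3/5, and the value is (-9)·(3/5) + 4 = -7/5.
For the keeper: with q = P(Left), equating Near's and Far's payoffs gives −6q + 1 = 9q − 5 ⇒ q = 2/5.

-7/5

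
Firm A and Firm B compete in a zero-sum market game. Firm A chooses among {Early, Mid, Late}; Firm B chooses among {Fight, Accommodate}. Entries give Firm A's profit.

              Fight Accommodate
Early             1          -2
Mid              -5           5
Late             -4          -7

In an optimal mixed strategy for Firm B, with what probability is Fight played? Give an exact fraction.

Row minima: Early → -2, Mid → -5, Late → -7; maximin = -2.
Column maxima: Fight → 1, Accommodate → 5; minimax = 1.
-2 ≠ 1, so there is no saddle point; optimal play is mixed.
Late is strictly dominated by Early, so Firm A never plays it.
On the remaining 2×2 (Early, Mid vs Fight, Accommodate):
Let Firm A play Early with probability p. Expected payoff against Fight: 1p + (-5)(1−p) = 6p − 5; against Accommodate: (-2)p + 5(1−p) = −7p + 5.
Setting these equal: 6p − 5 = −7p + 5 ⇒ 13p = 10 ⇒ p = 10/13, and the value is (6)·(10/13) − 5 = -5/13.
For Firm B: with q = P(Fight), equating Early's and Mid's payoffs gives 3q − 2 = −10q + 5 ⇒ q = 7/13.

7/13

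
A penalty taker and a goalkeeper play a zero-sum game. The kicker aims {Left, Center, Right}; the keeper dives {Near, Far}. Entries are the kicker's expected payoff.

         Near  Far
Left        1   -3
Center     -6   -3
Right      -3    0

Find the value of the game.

-9/7

Row minima: Left → -3, Center → -6, Right → -3; maximin = -3.
Column maxima: Near → 1, Far → 0; minimax = 0.
-3 ≠ 0, so there is no saddle point; optimal play is mixed.
Center is strictly dominated by Right, so the kicker never plays it.
On the remaining 2×2 (Left, Right vs Near, Far):
Let the kicker play Left with probability p. Expected payoff against Near: 1p + (-3)(1−p) = 4p − 3; against Far: (-3)p + 0(1−p) = −3p.
Setting these equal: 4p − 3 = −3p ⇒ 7p = 3 ⇒ p = 3/7, and the value is (4)·(3/7) − 3 = -9/7.
For the keeper: with q = P(Near), equating Left's and Right's payoffs gives 4q − 3 = −3q ⇒ q = 3/7.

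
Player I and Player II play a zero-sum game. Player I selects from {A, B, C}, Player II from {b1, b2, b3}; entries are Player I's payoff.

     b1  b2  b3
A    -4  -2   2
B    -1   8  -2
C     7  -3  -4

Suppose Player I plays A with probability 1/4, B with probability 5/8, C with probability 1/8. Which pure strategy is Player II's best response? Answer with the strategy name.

If Player II plays b1, Player I's expected payoff is (1/4)·(-4) + (5/8)·(-1) + (1/8)·7 = -3/4.
If Player II plays b2, Player I's expected payoff is (1/4)·(-2) + (5/8)·8 + (1/8)·(-3) = 33/8.
If Player II plays b3, Player I's expected payoff is (1/4)·2 + (5/8)·(-2) + (1/8)·(-4) = -5/4.
Player II minimizes Player I's payoff; the smallest is -5/4, so the best response is b3.

b3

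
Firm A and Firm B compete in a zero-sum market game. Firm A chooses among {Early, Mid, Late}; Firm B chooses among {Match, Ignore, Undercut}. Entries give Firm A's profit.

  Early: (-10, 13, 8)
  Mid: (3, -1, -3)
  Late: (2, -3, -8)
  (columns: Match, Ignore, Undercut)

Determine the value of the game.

Row minima: Early → -10, Mid → -3, Late → -8; maximin = -3.
Column maxima: Match → 3, Ignore → 13, Undercut → 8; minimax = 3.
-3 ≠ 3, so there is no saddle point; optimal play is mixed.
Late is strictly dominated by Mid, so Firm A never plays it.
Ignore is strictly dominated by Undercut (it gives Firm A strictly more in every row), so Firm B never plays it.
On the remaining 2×2 (Early, Mid vs Match, Undercut):
Let Firm A play Early with probability p. Expected payoff against Match: (-10)p + 3(1−p) = −13p + 3; against Undercut: 8p + (-3)(1−p) = 11p − 3.
Setting these equal: −13p + 3 = 11p − 3 ⇒ −24p = -6 ⇒ p = 1/4, and the value is (-13)·(1/4) + 3 = -1/4.
For Firm B: with q = P(Match), equating Early's and Mid's payoffs gives −18q + 8 = 6q − 3 ⇒ q = 11/24.

-1/4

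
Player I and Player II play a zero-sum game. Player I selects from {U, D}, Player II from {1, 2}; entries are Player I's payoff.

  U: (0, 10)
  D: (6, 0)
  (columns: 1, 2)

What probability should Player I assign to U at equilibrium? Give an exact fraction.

3/8

Row minima: U → 0, D → 0; maximin = 0.
Column maxima: 1 → 6, 2 → 10; minimax = 6.
0 ≠ 6, so there is no saddle point; optimal play is mixed.
Let Player I play U with probability p. Expected payoff against 1: 0p + 6(1−p) = −6p + 6; against 2: 10p + 0(1−p) = 10p.
Setting these equal: −6p + 6 = 10p ⇒ −16p = -6 ⇒ p = 3/8, and the value is (-6)·(3/8) + 6 = 15/4.
For Player II: with q = P(1), equating U's and D's payoffs gives −10q + 10 = 6q ⇒ q = 5/8.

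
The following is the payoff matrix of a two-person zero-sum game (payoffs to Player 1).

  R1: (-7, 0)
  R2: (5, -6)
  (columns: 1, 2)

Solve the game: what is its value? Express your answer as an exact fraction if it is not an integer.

Row minima: R1 → -7, R2 → -6; maximin = -6.
Column maxima: 1 → 5, 2 → 0; minimax = 0.
-6 ≠ 0, so there is no saddle point; optimal play is mixed.
Let Player 1 play R1 with probability p. Expected payoff against 1: (-7)p + 5(1−p) = −12p + 5; against 2: 0p + (-6)(1−p) = 6p − 6.
Setting these equal: −12p + 5 = 6p − 6 ⇒ −18p = -11 ⇒ p = 11/18, and the value is (-12)·(11/18) + 5 = -7/3.
For Player 2: with q = P(1), equating R1's and R2's payoffs gives −7q = 11q − 6 ⇒ q = 1/3.

-7/3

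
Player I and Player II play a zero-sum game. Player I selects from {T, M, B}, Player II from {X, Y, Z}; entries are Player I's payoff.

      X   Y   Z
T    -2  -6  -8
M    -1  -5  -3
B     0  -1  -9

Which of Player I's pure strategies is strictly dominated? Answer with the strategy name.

T

M gives a strictly higher payoff than T against every column: -1 > -2, -5 > -6, -3 > -8.
So T is strictly dominated and Player I never plays it.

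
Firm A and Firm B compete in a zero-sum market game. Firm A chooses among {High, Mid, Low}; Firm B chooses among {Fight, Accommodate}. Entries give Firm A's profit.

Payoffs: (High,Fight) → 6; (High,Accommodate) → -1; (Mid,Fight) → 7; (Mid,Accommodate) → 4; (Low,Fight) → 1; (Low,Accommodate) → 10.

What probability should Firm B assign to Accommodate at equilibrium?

Row minima: High → -1, Mid → 4, Low → 1; maximin = 4.
Column maxima: Fight → 7, Accommodate → 10; minimax = 7.
4 ≠ 7, so there is no saddle point; optimal play is mixed.
High is strictly dominated by Mid, so Firm A never plays it.
On the remaining 2×2 (Mid, Low vs Fight, Accommodate):
Let Firm A play Mid with probability p. Expected payoff against Fight: 7p + 1(1−p) = 6p + 1; against Accommodate: 4p + 10(1−p) = −6p + 10.
Setting these equal: 6p + 1 = −6p + 10 ⇒ 12p = 9 ⇒ p = 3/4, and the value is (6)·(3/4) + 1 = 11/2.
For Firm B: with q = P(Fight), equating Mid's and Low's payoffs gives 3q + 4 = −9q + 10 ⇒ q = 1/2.

1/2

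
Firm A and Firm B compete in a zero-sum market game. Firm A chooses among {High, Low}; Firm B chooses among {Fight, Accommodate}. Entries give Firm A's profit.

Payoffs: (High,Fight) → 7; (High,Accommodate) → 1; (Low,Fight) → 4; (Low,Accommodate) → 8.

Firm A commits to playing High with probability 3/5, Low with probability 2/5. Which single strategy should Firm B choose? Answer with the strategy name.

Accommodate

If Firm B plays Fight, Firm A's expected payoff is (3/5)·7 + (2/5)·4 = 29/5.
If Firm B plays Accommodate, Firm A's expected payoff is (3/5)·1 + (2/5)·8 = 19/5.
Firm B minimizes Firm A's payoff; the smallest is 19/5, so the best response is Accommodate.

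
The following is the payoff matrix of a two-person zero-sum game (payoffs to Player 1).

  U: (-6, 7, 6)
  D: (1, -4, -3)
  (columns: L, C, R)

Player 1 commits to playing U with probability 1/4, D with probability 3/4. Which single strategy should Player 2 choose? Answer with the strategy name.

C

If Player 2 plays L, Player 1's expected payoff is (1/4)·(-6) + (3/4)·1 = -3/4.
If Player 2 plays C, Player 1's expected payoff is (1/4)·7 + (3/4)·(-4) = -5/4.
If Player 2 plays R, Player 1's expected payoff is (1/4)·6 + (3/4)·(-3) = -3/4.
Player 2 minimizes Player 1's payoff; the smallest is -5/4, so the best response is C.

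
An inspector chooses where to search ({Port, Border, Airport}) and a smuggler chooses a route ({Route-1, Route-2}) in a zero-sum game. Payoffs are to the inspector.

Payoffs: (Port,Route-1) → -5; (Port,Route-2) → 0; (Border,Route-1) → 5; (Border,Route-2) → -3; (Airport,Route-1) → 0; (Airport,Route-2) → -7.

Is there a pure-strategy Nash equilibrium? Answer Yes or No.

Row minima: Port → -5, Border → -3, Airport → -7; maximin = -3.
Column maxima: Route-1 → 5, Route-2 → 0; minimax = 0.
-3 ≠ 0, so no pure-strategy equilibrium exists.

No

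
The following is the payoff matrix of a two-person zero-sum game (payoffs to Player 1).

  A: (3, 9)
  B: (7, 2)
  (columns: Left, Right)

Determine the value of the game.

57/11

Row minima: A → 3, B → 2; maximin = 3.
Column maxima: Left → 7, Right → 9; minimax = 7.
3 ≠ 7, so there is no saddle point; optimal play is mixed.
Let Player 1 play A with probability p. Expected payoff against Left: 3p + 7(1−p) = −4p + 7; against Right: 9p + 2(1−p) = 7p + 2.
Setting these equal: −4p + 7 = 7p + 2 ⇒ −11p = -5 ⇒ p = 5/11, and the value is (-4)·(5/11) + 7 = 57/11.
For Player 2: with q = P(Left), equating A's and B's payoffs gives −6q + 9 = 5q + 2 ⇒ q = 7/11.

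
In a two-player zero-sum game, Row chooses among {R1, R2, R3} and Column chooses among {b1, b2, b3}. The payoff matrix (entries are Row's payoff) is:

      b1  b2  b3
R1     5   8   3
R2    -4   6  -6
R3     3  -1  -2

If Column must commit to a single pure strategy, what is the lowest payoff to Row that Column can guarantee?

Column maxima: b1 → 5, b2 → 8, b3 → 3.
The smallest of these is 3.

3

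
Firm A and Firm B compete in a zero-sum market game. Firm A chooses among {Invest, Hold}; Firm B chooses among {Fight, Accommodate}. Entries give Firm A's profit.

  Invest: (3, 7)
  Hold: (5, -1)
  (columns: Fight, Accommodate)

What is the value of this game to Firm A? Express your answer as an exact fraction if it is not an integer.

Row minima: Invest → 3, Hold → -1; maximin = 3.
Column maxima: Fight → 5, Accommodate → 7; minimax = 5.
3 ≠ 5, so there is no saddle point; optimal play is mixed.
Let Firm A play Invest with probability p. Expected payoff against Fight: 3p + 5(1−p) = −2p + 5; against Accommodate: 7p + (-1)(1−p) = 8p − 1.
Setting these equal: −2p + 5 = 8p − 1 ⇒ −10p = -6 ⇒ p = 3/5, and the value is (-2)·(3/5) + 5 = 19/5.
For Firm B: with q = P(Fight), equating Invest's and Hold's payoffs gives −4q + 7 = 6q − 1 ⇒ q = 4/5.

19/5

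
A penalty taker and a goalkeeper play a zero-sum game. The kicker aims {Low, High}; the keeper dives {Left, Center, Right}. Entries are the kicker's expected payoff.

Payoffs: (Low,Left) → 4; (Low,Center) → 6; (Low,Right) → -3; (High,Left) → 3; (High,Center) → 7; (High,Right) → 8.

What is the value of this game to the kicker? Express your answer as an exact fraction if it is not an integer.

Row minima: Low → -3, High → 3; maximin = 3.
Column maxima: Left → 4, Center → 7, Right → 8; minimax = 4.
3 ≠ 4, so there is no saddle point; optimal play is mixed.
Center is strictly dominated by Left (it gives the kicker strictly more in every row), so the keeper never plays it.
On the remaining 2×2 (Low, High vs Left, Right):
Let the kicker play Low with probability p. Expected payoff against Left: 4p + 3(1−p) = p + 3; against Right: (-3)p + 8(1−p) = −11p + 8.
Setting these equal: p + 3 = −11p + 8 ⇒ 12p = 5 ⇒ p = 5/12, and the value is (1)·(5/12) + 3 = 41/12.
For the keeper: with q = P(Left), equating Low's and High's payoffs gives 7q − 3 = −5q + 8 ⇒ q = 11/12.

41/12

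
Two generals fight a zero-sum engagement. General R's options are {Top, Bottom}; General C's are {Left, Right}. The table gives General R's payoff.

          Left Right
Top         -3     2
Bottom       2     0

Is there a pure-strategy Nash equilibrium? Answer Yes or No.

Row minima: Top → -3, Bottom → 0; maximin = 0.
Column maxima: Left → 2, Right → 2; minimax = 2.
0 ≠ 2, so no pure-strategy equilibrium exists.

No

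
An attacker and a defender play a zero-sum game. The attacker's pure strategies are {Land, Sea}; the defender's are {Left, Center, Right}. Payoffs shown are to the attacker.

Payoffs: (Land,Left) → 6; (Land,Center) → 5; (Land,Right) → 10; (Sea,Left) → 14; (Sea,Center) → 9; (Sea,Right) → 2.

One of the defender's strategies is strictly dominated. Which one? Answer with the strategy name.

Left

Center holds the attacker's payoff strictly below Left in every row: 5 < 6, 9 < 14.
So Left is strictly dominated for the defender.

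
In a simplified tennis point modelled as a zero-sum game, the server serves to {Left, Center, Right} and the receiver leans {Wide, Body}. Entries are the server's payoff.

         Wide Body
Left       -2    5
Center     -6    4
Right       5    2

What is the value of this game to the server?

29/10

Row minima: Left → -2, Center → -6, Right → 2; maximin = 2.
Column maxima: Wide → 5, Body → 5; minimax = 5.
2 ≠ 5, so there is no saddle point; optimal play is mixed.
Center is strictly dominated by Left, so the server never plays it.
On the remaining 2×2 (Left, Right vs Wide, Body):
Let the server play Left with probability p. Expected payoff against Wide: (-2)p + 5(1−p) = −7p + 5; against Body: 5p + 2(1−p) = 3p + 2.
Setting these equal: −7p + 5 = 3p + 2 ⇒ −10p = -3 ⇒ p = 3/10, and the value is (-7)·(3/10) + 5 = 29/10.
For the receiver: with q = P(Wide), equating Left's and Right's payoffs gives −7q + 5 = 3q + 2 ⇒ q = 3/10.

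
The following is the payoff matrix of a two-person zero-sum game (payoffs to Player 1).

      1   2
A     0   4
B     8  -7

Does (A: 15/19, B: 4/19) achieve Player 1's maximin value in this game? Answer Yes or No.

Yes

Against 1 this mix gives (15/19)·0 + (4/19)·8 = 32/19.
Against 2 this mix gives (15/19)·4 + (4/19)·(-7) = 32/19.
All of Player 2's active replies (1, 2) yield 32/19, and no column does worse for Player 1. The mix makes Player 2 indifferent and guarantees 32/19, so it is optimal.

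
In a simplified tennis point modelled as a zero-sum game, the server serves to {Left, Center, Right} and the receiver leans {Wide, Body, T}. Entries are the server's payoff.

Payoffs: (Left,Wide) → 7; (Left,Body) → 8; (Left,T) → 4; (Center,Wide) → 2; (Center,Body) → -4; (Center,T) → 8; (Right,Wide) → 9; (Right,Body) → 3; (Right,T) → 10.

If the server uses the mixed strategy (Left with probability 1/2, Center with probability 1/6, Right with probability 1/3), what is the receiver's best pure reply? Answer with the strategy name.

If the receiver plays Wide, the server's expected payoff is (1/2)·7 + (1/6)·2 + (1/3)·9 = 41/6.
If the receiver plays Body, the server's expected payoff is (1/2)·8 + (1/6)·(-4) + (1/3)·3 = 13/3.
If the receiver plays T, the server's expected payoff is (1/2)·4 + (1/6)·8 + (1/3)·10 = 20/3.
The receiver minimizes the server's payoff; the smallest is 13/3, so the best response is Body.

Body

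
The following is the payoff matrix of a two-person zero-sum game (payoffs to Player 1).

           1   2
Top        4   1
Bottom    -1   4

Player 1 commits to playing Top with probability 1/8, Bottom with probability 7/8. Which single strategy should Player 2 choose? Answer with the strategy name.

If Player 2 plays 1, Player 1's expected payoff is (1/8)·4 + (7/8)·(-1) = -3/8.
If Player 2 plays 2, Player 1's expected payoff is (1/8)·1 + (7/8)·4 = 29/8.
Player 2 minimizes Player 1's payoff; the smallest is -3/8, so the best response is 1.

1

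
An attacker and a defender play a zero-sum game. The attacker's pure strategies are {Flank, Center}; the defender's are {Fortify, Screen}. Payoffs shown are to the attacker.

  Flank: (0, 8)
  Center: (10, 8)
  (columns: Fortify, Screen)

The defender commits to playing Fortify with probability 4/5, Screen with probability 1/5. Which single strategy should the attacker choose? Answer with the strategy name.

Expected payoff of Flank: (4/5)·0 + (1/5)·8 = 8/5.
Expected payoff of Center: (4/5)·10 + (1/5)·8 = 48/5.
The largest is 48/5, so the attacker's best response is Center.

Center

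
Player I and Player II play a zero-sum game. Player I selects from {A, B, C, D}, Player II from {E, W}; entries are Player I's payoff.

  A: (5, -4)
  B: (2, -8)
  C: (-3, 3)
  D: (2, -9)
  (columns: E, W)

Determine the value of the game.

1/5

Row minima: A → -4, B → -8, C → -3, D → -9; maximin = -3.
Column maxima: E → 5, W → 3; minimax = 3.
-3 ≠ 3, so there is no saddle point; optimal play is mixed.
B is strictly dominated by A, so Player I never plays it.
D is strictly dominated by A, so Player I never plays it.
On the remaining 2×2 (A, C vs E, W):
Let Player I play A with probability p. Expected payoff against E: 5p + (-3)(1−p) = 8p − 3; against W: (-4)p + 3(1−p) = −7p + 3.
Setting these equal: 8p − 3 = −7p + 3 ⇒ 15p = 6 ⇒ p = 2/5, and the value is (8)·(2/5) − 3 = 1/5.
For Player II: with q = P(E), equating A's and C's payoffs gives 9q − 4 = −6q + 3 ⇒ q = 7/15.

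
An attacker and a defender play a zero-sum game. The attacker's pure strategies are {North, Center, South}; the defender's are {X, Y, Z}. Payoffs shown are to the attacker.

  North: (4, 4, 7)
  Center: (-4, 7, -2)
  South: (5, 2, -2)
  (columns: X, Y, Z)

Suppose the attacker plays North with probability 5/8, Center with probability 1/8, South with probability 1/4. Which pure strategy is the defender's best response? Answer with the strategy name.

If the defender plays X, the attacker's expected payoff is (5/8)·4 + (1/8)·(-4) + (1/4)·5 = 13/4.
If the defender plays Y, the attacker's expected payoff is (5/8)·4 + (1/8)·7 + (1/4)·2 = 31/8.
If the defender plays Z, the attacker's expected payoff is (5/8)·7 + (1/8)·(-2) + (1/4)·(-2) = 29/8.
The defender minimizes the attacker's payoff; the smallest is 13/4, so the best response is X.

X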